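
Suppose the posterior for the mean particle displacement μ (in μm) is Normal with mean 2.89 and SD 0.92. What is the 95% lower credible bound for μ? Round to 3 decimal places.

1.377

Need L with P(μ ≥ L) = 0.95: L = 2.89 − z_{0.05}·0.92.
z = 1.645; L = 2.89 − 1.645 × 0.92 = 1.377.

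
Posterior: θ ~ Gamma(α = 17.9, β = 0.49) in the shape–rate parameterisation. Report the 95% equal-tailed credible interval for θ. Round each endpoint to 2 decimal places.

[21.61, 55.30]

Posterior: Gamma(shape 17.9, rate 0.49).
Equal-tailed 95% interval: Gamma(17.9, 0.49) quantiles at 0.025 and 0.975.
Posterior mean ≈ 36.53, SD ≈ 8.63; a Normal approximation gives roughly [19.61, 53.45].
Exact: lower = 21.61; upper = 55.30.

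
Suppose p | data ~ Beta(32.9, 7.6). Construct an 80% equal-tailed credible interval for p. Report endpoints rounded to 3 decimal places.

Posterior: Beta(32.9, 7.6).
Equal-tailed 80% interval: the 0.1 and 0.9 quantiles of Beta(32.9, 7.6).
Posterior mean ≈ 0.812, SD ≈ 0.061; a Normal approximation gives roughly [0.735, 0.890].
Exact: F⁻¹(0.1) = 0.731; F⁻¹(0.9) = 0.886.

[0.731, 0.886]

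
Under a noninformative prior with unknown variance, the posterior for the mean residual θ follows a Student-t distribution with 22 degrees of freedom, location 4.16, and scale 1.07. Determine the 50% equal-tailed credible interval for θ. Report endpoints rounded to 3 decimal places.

[3.426, 4.894]

The t_22 distribution is symmetric; the 50% interval is 4.16 ± t·1.07 with t_{0.75,22} = 0.686.
Half-width: 0.686 × 1.07 = 0.734.
4.16 − 0.734 = 3.426; 4.16 + 0.734 = 4.894.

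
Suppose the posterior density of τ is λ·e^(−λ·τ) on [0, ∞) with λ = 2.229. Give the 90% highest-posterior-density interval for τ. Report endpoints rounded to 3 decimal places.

The exponential density is strictly decreasing on [0, ∞), so the HPD interval is anchored at 0: [0, q] with P(τ ≤ q) = 0.90.
q = −ln(1 − 0.90) / 2.229 = 2.3026 / 2.229 = 1.033.

[0.000, 1.033]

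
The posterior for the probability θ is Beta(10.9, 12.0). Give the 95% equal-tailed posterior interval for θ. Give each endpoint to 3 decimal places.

Posterior: Beta(10.9, 12.0).
Equal-tailed 95% interval: the 0.025 and 0.975 quantiles of Beta(10.9, 12.0).
Posterior mean ≈ 0.476, SD ≈ 0.102; a Normal approximation gives roughly [0.276, 0.676].
Exact: F⁻¹(0.025) = 0.280; F⁻¹(0.975) = 0.676.

[0.280, 0.676]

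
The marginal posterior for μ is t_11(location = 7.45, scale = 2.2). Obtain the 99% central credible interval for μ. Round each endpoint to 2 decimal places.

The t_11 distribution is symmetric; the 99% interval is 7.45 ± t·2.2 with t_{0.995,11} = 3.106.
Half-width: 3.106 × 2.2 = 6.83.
7.45 − 6.83 = 0.62; 7.45 + 6.83 = 14.28.

[0.62, 14.28]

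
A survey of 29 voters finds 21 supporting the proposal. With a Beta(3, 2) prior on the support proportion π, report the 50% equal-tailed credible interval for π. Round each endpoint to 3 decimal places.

Posterior: Beta(3+21, 2+8) = Beta(24, 10).
Equal-tailed 50% interval: the 0.25 and 0.75 quantiles of Beta(24, 10).
Posterior mean ≈ 0.706, SD ≈ 0.077; a Normal approximation gives roughly [0.654, 0.758].
Exact: F⁻¹(0.25) = 0.655; F⁻¹(0.75) = 0.761.

[0.655, 0.761]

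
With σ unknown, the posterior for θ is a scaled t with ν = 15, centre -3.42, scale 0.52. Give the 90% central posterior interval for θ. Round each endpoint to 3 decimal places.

The t_15 distribution is symmetric; the 90% interval is -3.42 ± t·0.52 with t_{0.95,15} = 1.753.
Half-width: 1.753 × 0.52 = 0.912.
-3.42 − 0.912 = -4.332; -3.42 + 0.912 = -2.508.

[-4.332, -2.508]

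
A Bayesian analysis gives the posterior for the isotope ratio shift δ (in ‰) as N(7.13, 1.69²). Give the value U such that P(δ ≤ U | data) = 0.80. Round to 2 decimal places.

8.55

Need U with P(δ ≤ U) = 0.80: U = 7.13 + z_{0.2}·1.69.
z = 0.842; U = 7.13 + 0.842 × 1.69 = 8.55.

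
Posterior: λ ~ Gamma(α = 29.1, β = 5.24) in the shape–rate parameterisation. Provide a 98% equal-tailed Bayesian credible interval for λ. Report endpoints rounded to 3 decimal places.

Posterior: Gamma(shape 29.1, rate 5.24).
Equal-tailed 98% interval: Gamma(29.1, 5.24) quantiles at 0.01 and 0.99.
Posterior mean ≈ 5.553, SD ≈ 1.029; a Normal approximation gives roughly [3.159, 7.948].
Exact: lower = 3.442; upper = 8.225.

[3.442, 8.225]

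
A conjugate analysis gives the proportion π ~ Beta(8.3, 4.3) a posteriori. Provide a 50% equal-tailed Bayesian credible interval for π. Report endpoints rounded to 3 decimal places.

[0.573, 0.754]

Posterior: Beta(8.3, 4.3).
Equal-tailed 50% interval: the 0.25 and 0.75 quantiles of Beta(8.3, 4.3).
Posterior mean ≈ 0.659, SD ≈ 0.129; a Normal approximation gives roughly [0.572, 0.745].
Exact: F⁻¹(0.25) = 0.573; F⁻¹(0.75) = 0.754.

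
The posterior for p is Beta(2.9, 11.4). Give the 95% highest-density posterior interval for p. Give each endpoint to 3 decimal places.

The posterior is unimodal and skewed, so the HPD interval has equal density at both endpoints and is the shortest 95% interval.
Solving f(0.028) = f(0.403) with F(0.403) − F(0.028) = 0.95 gives [0.028, 0.403].
For comparison, the equal-tailed interval is [0.046, 0.438]; the HPD is narrower and shifted toward the mode.

[0.028, 0.403]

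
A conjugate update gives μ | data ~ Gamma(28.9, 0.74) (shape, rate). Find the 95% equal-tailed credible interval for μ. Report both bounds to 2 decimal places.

[26.14, 54.53]

Posterior: Gamma(shape 28.9, rate 0.74).
Equal-tailed 95% interval: Gamma(28.9, 0.74) quantiles at 0.025 and 0.975.
Posterior mean ≈ 39.05, SD ≈ 7.26; a Normal approximation gives roughly [24.82, 53.29].
Exact: lower = 26.14; upper = 54.53.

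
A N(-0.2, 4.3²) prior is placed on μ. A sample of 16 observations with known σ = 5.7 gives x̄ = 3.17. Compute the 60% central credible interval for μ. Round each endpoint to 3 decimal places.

Posterior precision = 1/4.3² + 16/5.7² = 0.0541 + 0.4925 = 0.5465, so posterior SD = 1.3527.
Posterior mean = (-0.2/4.3² + 16·3.17/5.7²) / 0.5465 = 2.8365.
Interval: 2.8365 ± 0.842 × 1.3527 → [1.698, 3.975].

[1.698, 3.975]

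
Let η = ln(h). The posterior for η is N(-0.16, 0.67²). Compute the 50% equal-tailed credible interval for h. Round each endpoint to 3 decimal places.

On the log scale the 50% interval is -0.16 ± 0.674 × 0.67 = [-0.6119, 0.2919].
Exponentiate: [e^-0.6119, e^0.2919] = [0.542, 1.339].

[0.542, 1.339]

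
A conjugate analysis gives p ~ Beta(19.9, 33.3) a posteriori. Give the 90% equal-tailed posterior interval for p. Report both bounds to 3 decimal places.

[0.269, 0.485]

Posterior: Beta(19.9, 33.3).
Equal-tailed 90% interval: the 0.05 and 0.95 quantiles of Beta(19.9, 33.3).
Posterior mean ≈ 0.374, SD ≈ 0.066; a Normal approximation gives roughly [0.266, 0.482].
Exact: F⁻¹(0.05) = 0.269; F⁻¹(0.95) = 0.485.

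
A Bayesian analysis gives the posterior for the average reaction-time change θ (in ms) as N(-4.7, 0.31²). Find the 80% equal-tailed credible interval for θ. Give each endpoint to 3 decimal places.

The posterior is symmetric, so the 80% equal-tailed interval is θ = -4.7 ± z·0.31 with z = 1.282.
Half-width: 1.282 × 0.31 = 0.397.
-4.7 − 0.397 = -5.097; -4.7 + 0.397 = -4.303.

[-5.097, -4.303]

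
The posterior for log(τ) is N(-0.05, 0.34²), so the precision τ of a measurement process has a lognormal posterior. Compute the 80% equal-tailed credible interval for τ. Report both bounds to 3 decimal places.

[0.615, 1.471]

On the log scale the 80% interval is -0.05 ± 1.282 × 0.34 = [-0.4857, 0.3857].
Exponentiate: [e^-0.4857, e^0.3857] = [0.615, 1.471].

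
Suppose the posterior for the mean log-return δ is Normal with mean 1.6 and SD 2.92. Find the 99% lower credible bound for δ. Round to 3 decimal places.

Need L with P(δ ≥ L) = 0.99: L = 1.6 − z_{0.01}·2.92.
z = 2.326; L = 1.6 − 2.326 × 2.92 = -5.193.

-5.193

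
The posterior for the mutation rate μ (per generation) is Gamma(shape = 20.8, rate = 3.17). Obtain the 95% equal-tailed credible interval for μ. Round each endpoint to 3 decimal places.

[4.051, 9.667]

Posterior: Gamma(shape 20.8, rate 3.17).
Equal-tailed 95% interval: Gamma(20.8, 3.17) quantiles at 0.025 and 0.975.
Posterior mean ≈ 6.562, SD ≈ 1.439; a Normal approximation gives roughly [3.742, 9.381].
Exact: lower = 4.051; upper = 9.667.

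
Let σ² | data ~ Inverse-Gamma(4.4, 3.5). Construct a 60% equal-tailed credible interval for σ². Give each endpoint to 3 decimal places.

[0.583, 1.341]

Inverse-Gamma(4.4, 3.5) quantiles: F⁻¹(0.2) and F⁻¹(0.8).
Equivalently, 1/σ² ~ Gamma(4.4, rate = 3.5); invert its 0.8 and 0.2 quantiles.
Posterior mean ≈ 1.029, SD ≈ 0.664; a Normal approximation gives roughly [0.470, 1.589].
Exact: lower = 0.583; upper = 1.341.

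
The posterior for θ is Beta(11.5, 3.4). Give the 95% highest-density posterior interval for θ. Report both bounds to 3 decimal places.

The posterior is unimodal and skewed, so the HPD interval has equal density at both endpoints and is the shortest 95% interval.
Solving f(0.566) = f(0.956) with F(0.956) − F(0.566) = 0.95 gives [0.566, 0.956].
For comparison, the equal-tailed interval is [0.536, 0.939]; the HPD is narrower and shifted toward the mode.

[0.566, 0.956]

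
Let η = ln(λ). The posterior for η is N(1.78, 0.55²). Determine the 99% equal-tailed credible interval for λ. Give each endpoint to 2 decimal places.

On the log scale the 99% interval is 1.78 ± 2.576 × 0.55 = [0.3633, 3.1967].
Exponentiate: [e^0.3633, e^3.1967] = [1.44, 24.45].

[1.44, 24.45]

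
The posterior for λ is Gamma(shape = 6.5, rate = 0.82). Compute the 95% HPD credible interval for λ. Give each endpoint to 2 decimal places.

The posterior is unimodal and skewed, so the HPD interval has equal density at both endpoints and is the shortest 95% interval.
Solving f(2.50) = f(14.11) with F(14.11) − F(2.50) = 0.95 gives [2.50, 14.11].
For comparison, the equal-tailed interval is [3.05, 15.08]; the HPD is narrower and shifted toward the mode.

[2.50, 14.11]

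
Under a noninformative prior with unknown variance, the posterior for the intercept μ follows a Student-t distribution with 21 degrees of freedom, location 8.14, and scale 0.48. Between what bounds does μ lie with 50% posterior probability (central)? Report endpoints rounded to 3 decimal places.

[7.811, 8.469]

The t_21 distribution is symmetric; the 50% interval is 8.14 ± t·0.48 with t_{0.75,21} = 0.686.
Half-width: 0.686 × 0.48 = 0.329.
8.14 − 0.329 = 7.811; 8.14 + 0.329 = 8.469.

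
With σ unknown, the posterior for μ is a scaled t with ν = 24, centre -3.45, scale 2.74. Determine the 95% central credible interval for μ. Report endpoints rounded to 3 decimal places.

The t_24 distribution is symmetric; the 95% interval is -3.45 ± t·2.74 with t_{0.975,24} = 2.064.
Half-width: 2.064 × 2.74 = 5.655.
-3.45 − 5.655 = -9.105; -3.45 + 5.655 = 2.205.

[-9.105, 2.205]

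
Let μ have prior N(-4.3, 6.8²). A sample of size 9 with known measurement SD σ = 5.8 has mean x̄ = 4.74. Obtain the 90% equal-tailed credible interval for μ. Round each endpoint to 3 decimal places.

[1.005, 7.123]

Posterior precision = 1/6.8² + 9/5.8² = 0.0216 + 0.2675 = 0.2892, so posterior SD = 1.8596.
Posterior mean = (-4.3/6.8² + 9·4.74/5.8²) / 0.2892 = 4.0639.
Interval: 4.0639 ± 1.645 × 1.8596 → [1.005, 7.123].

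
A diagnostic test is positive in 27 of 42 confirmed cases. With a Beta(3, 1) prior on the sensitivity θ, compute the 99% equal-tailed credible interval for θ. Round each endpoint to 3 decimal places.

Posterior: Beta(3+27, 1+15) = Beta(30, 16).
Equal-tailed 99% interval: the 0.005 and 0.995 quantiles of Beta(30, 16).
Posterior mean ≈ 0.652, SD ≈ 0.069; a Normal approximation gives roughly [0.473, 0.831].
Exact: F⁻¹(0.005) = 0.465; F⁻¹(0.995) = 0.815.

[0.465, 0.815]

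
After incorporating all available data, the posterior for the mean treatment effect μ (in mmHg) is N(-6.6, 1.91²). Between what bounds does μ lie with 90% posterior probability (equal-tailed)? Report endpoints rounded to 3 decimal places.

[-9.742, -3.458]

The posterior is symmetric, so the 90% equal-tailed interval is μ = -6.6 ± z·1.91 with z = 1.645.
Half-width: 1.645 × 1.91 = 3.142.
-6.6 − 3.142 = -9.742; -6.6 + 3.142 = -3.458.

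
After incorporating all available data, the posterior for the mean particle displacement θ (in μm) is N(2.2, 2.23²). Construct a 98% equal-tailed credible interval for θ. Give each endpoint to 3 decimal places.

[-2.988, 7.388]

The posterior is symmetric, so the 98% equal-tailed interval is θ = 2.2 ± z·2.23 with z = 2.326.
Half-width: 2.326 × 2.23 = 5.188.
2.2 − 5.188 = -2.988; 2.2 + 5.188 = 7.388.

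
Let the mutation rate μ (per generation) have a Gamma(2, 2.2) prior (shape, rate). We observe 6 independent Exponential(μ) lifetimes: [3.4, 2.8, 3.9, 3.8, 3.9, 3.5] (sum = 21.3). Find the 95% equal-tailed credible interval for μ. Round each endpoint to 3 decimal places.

[0.147, 0.614]

Posterior: Gamma(2+6, 2.2+21.3) = Gamma(8, 23.5) (shape, rate).
Equal-tailed 95% interval: Gamma(8, 23.5) quantiles at 0.025 and 0.975.
Posterior mean ≈ 0.340, SD ≈ 0.120; a Normal approximation gives roughly [0.105, 0.576].
Exact: lower = 0.147; upper = 0.614.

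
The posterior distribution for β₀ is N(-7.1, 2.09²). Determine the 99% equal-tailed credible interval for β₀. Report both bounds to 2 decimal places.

[-12.48, -1.72]

The posterior is symmetric, so the 99% equal-tailed interval is β₀ = -7.1 ± z·2.09 with z = 2.576.
Half-width: 2.576 × 2.09 = 5.38.
-7.1 − 5.38 = -12.48; -7.1 + 5.38 = -1.72.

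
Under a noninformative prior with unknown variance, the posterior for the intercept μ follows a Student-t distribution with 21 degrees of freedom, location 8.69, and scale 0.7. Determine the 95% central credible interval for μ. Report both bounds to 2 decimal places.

The t_21 distribution is symmetric; the 95% interval is 8.69 ± t·0.7 with t_{0.975,21} = 2.080.
Half-width: 2.080 × 0.7 = 1.46.
8.69 − 1.46 = 7.23; 8.69 + 1.46 = 10.15.

[7.23, 10.15]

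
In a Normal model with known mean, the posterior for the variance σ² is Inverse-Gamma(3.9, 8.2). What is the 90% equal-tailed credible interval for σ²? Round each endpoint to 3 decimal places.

Inverse-Gamma(3.9, 8.2) quantiles: F⁻¹(0.05) and F⁻¹(0.95).
Equivalently, 1/σ² ~ Gamma(3.9, rate = 8.2); invert its 0.95 and 0.05 quantiles.
Posterior mean ≈ 2.828, SD ≈ 2.051; a Normal approximation gives roughly [-0.547, 6.202].
Exact: lower = 1.077; upper = 6.266.

[1.077, 6.266]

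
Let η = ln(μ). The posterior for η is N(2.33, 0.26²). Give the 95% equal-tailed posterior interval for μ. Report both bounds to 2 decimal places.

On the log scale the 95% interval is 2.33 ± 1.960 × 0.26 = [1.8204, 2.8396].
Exponentiate: [e^1.8204, e^2.8396] = [6.17, 17.11].

[6.17, 17.11]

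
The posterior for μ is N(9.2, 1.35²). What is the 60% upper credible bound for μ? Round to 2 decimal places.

Need U with P(μ ≤ U) = 0.60: U = 9.2 + z_{0.4}·1.35.
z = 0.253; U = 9.2 + 0.253 × 1.35 = 9.54.

9.54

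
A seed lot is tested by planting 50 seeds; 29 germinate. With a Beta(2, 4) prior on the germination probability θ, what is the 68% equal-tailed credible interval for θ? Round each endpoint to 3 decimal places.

[0.488, 0.620]

Posterior: Beta(2+29, 4+21) = Beta(31, 25).
Equal-tailed 68% interval: the 0.16 and 0.84 quantiles of Beta(31, 25).
Posterior mean ≈ 0.554, SD ≈ 0.066; a Normal approximation gives roughly [0.488, 0.619].
Exact: F⁻¹(0.16) = 0.488; F⁻¹(0.84) = 0.620.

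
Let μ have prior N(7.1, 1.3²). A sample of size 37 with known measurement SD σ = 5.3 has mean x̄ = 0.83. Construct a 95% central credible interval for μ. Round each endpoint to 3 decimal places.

[1.355, 4.192]

Posterior precision = 1/1.3² + 37/5.3² = 0.5917 + 1.3172 = 1.9089, so posterior SD = 0.7238.
Posterior mean = (7.1/1.3² + 37·0.83/5.3²) / 1.9089 = 2.7735.
Interval: 2.7735 ± 1.960 × 0.7238 → [1.355, 4.192].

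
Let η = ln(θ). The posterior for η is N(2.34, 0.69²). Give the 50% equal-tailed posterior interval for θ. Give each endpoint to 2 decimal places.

On the log scale the 50% interval is 2.34 ± 0.674 × 0.69 = [1.8746, 2.8054].
Exponentiate: [e^1.8746, e^2.8054] = [6.52, 16.53].

[6.52, 16.53]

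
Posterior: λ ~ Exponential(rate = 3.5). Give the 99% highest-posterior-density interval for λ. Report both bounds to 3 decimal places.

[0.000, 1.316]

The exponential density is strictly decreasing on [0, ∞), so the HPD interval is anchored at 0: [0, q] with P(λ ≤ q) = 0.99.
q = −ln(1 − 0.99) / 3.5 = 4.6052 / 3.5 = 1.316.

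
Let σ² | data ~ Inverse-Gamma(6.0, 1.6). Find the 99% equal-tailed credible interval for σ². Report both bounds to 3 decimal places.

[0.113, 1.041]

Inverse-Gamma(6.0, 1.6) quantiles: F⁻¹(0.005) and F⁻¹(0.995).
Equivalently, 1/σ² ~ Gamma(6.0, rate = 1.6); invert its 0.995 and 0.005 quantiles.
Posterior mean ≈ 0.320, SD ≈ 0.160; a Normal approximation gives roughly [-0.092, 0.732].
Exact: lower = 0.113; upper = 1.041.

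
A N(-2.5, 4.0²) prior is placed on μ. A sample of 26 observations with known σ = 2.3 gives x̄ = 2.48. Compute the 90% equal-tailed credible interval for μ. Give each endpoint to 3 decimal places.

[1.680, 3.155]

Posterior precision = 1/4.0² + 26/2.3² = 0.0625 + 4.9149 = 4.9774, so posterior SD = 0.4482.
Posterior mean = (-2.5/4.0² + 26·2.48/2.3²) / 4.9774 = 2.4175.
Interval: 2.4175 ± 1.645 × 0.4482 → [1.680, 3.155].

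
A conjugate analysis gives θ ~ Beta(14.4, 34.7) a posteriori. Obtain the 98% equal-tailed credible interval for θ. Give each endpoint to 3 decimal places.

Posterior: Beta(14.4, 34.7).
Equal-tailed 98% interval: the 0.01 and 0.99 quantiles of Beta(14.4, 34.7).
Posterior mean ≈ 0.293, SD ≈ 0.064; a Normal approximation gives roughly [0.144, 0.443].
Exact: F⁻¹(0.01) = 0.158; F⁻¹(0.99) = 0.453.

[0.158, 0.453]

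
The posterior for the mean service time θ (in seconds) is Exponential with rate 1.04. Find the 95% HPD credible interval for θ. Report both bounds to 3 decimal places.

[0.000, 2.881]

The exponential density is strictly decreasing on [0, ∞), so the HPD interval is anchored at 0: [0, q] with P(θ ≤ q) = 0.95.
q = −ln(1 − 0.95) / 1.04 = 2.9957 / 1.04 = 2.881.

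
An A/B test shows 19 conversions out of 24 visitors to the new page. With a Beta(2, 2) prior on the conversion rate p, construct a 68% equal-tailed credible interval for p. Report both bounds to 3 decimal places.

[0.669, 0.831]

Posterior: Beta(2+19, 2+5) = Beta(21, 7).
Equal-tailed 68% interval: the 0.16 and 0.84 quantiles of Beta(21, 7).
Posterior mean ≈ 0.750, SD ≈ 0.080; a Normal approximation gives roughly [0.670, 0.830].
Exact: F⁻¹(0.16) = 0.669; F⁻¹(0.84) = 0.831.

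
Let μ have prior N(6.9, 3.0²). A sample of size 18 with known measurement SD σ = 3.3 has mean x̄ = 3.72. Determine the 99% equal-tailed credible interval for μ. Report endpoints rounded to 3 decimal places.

Posterior precision = 1/3.0² + 18/3.3² = 0.1111 + 1.6529 = 1.7640, so posterior SD = 0.7529.
Posterior mean = (6.9/3.0² + 18·3.72/3.3²) / 1.7640 = 3.9203.
Interval: 3.9203 ± 2.576 × 0.7529 → [1.981, 5.860].

[1.981, 5.860]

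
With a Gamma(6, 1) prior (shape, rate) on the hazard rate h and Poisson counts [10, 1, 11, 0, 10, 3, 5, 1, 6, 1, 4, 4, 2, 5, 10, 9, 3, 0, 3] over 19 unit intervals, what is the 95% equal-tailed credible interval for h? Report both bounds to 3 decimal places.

[3.798, 5.697]

Posterior: Gamma(6+88, 1+19) = Gamma(94, 20) (shape, rate).
Equal-tailed 95% interval: Gamma(94, 20) quantiles at 0.025 and 0.975.
Posterior mean ≈ 4.700, SD ≈ 0.485; a Normal approximation gives roughly [3.750, 5.650].
Exact: lower = 3.798; upper = 5.697.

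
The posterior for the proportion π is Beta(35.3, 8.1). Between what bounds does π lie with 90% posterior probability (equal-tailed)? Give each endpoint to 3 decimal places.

[0.709, 0.901]

Posterior: Beta(35.3, 8.1).
Equal-tailed 90% interval: the 0.05 and 0.95 quantiles of Beta(35.3, 8.1).
Posterior mean ≈ 0.813, SD ≈ 0.058; a Normal approximation gives roughly [0.717, 0.910].
Exact: F⁻¹(0.05) = 0.709; F⁻¹(0.95) = 0.901.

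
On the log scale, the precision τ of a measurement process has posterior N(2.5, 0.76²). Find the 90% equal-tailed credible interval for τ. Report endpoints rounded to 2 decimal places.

On the log scale the 90% interval is 2.5 ± 1.645 × 0.76 = [1.2499, 3.7501].
Exponentiate: [e^1.2499, e^3.7501] = [3.49, 42.52].

[3.49, 42.52]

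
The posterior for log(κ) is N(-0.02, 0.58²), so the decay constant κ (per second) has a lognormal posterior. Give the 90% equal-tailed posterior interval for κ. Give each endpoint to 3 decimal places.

On the log scale the 90% interval is -0.02 ± 1.645 × 0.58 = [-0.9740, 0.9340].
Exponentiate: [e^-0.9740, e^0.9340] = [0.378, 2.545].

[0.378, 2.545]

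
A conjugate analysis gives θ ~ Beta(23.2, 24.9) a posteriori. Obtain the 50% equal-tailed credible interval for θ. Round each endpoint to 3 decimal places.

[0.433, 0.531]

Posterior: Beta(23.2, 24.9).
Equal-tailed 50% interval: the 0.25 and 0.75 quantiles of Beta(23.2, 24.9).
Posterior mean ≈ 0.482, SD ≈ 0.071; a Normal approximation gives roughly [0.434, 0.530].
Exact: F⁻¹(0.25) = 0.433; F⁻¹(0.75) = 0.531.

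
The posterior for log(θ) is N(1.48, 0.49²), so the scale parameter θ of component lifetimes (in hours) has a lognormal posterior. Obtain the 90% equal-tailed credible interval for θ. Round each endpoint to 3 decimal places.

[1.962, 9.835]

On the log scale the 90% interval is 1.48 ± 1.645 × 0.49 = [0.6740, 2.2860].
Exponentiate: [e^0.6740, e^2.2860] = [1.962, 9.835].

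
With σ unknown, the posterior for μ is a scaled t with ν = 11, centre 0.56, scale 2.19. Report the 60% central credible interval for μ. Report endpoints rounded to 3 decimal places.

The t_11 distribution is symmetric; the 60% interval is 0.56 ± t·2.19 with t_{0.8,11} = 0.876.
Half-width: 0.876 × 2.19 = 1.917.
0.56 − 1.917 = -1.357; 0.56 + 1.917 = 2.477.

[-1.357, 2.477]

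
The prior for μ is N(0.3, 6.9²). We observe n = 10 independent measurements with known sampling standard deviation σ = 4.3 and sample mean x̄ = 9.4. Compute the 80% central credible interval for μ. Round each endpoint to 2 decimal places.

Posterior precision = 1/6.9² + 10/4.3² = 0.0210 + 0.5408 = 0.5618, so posterior SD = 1.3341.
Posterior mean = (0.3/6.9² + 10·9.4/4.3²) / 0.5618 = 9.0598.
Interval: 9.0598 ± 1.282 × 1.3341 → [7.35, 10.77].

[7.35, 10.77]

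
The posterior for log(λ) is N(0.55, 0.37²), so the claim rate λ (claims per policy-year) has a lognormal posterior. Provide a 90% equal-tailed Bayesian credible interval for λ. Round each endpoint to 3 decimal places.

On the log scale the 90% interval is 0.55 ± 1.645 × 0.37 = [-0.0586, 1.1586].
Exponentiate: [e^-0.0586, e^1.1586] = [0.943, 3.185].

[0.943, 3.185]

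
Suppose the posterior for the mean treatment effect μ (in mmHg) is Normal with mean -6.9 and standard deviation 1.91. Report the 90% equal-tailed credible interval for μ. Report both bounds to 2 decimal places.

The posterior is symmetric, so the 90% equal-tailed interval is μ = -6.9 ± z·1.91 with z = 1.645.
Half-width: 1.645 × 1.91 = 3.14.
-6.9 − 3.14 = -10.04; -6.9 + 3.14 = -3.76.

[-10.04, -3.76]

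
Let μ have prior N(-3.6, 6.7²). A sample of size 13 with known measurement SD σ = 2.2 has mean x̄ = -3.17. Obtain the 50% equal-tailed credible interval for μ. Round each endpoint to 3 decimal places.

Posterior precision = 1/6.7² + 13/2.2² = 0.0223 + 2.6860 = 2.7082, so posterior SD = 0.6077.
Posterior mean = (-3.6/6.7² + 13·-3.17/2.2²) / 2.7082 = -3.1735.
Interval: -3.1735 ± 0.674 × 0.6077 → [-3.583, -2.764].

[-3.583, -2.764]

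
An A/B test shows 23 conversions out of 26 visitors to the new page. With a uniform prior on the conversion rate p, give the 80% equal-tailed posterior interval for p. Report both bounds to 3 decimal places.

[0.769, 0.934]

Posterior: Beta(1+23, 1+3) = Beta(24, 4).
Equal-tailed 80% interval: the 0.1 and 0.9 quantiles of Beta(24, 4).
Posterior mean ≈ 0.857, SD ≈ 0.065; a Normal approximation gives roughly [0.774, 0.940].
Exact: F⁻¹(0.1) = 0.769; F⁻¹(0.9) = 0.934.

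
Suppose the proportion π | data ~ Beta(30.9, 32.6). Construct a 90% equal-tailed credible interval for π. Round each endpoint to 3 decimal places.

Posterior: Beta(30.9, 32.6).
Equal-tailed 90% interval: the 0.05 and 0.95 quantiles of Beta(30.9, 32.6).
Posterior mean ≈ 0.487, SD ≈ 0.062; a Normal approximation gives roughly [0.384, 0.589].
Exact: F⁻¹(0.05) = 0.384; F⁻¹(0.95) = 0.589.

[0.384, 0.589]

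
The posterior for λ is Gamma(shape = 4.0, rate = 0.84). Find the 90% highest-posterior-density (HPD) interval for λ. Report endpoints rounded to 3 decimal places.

The posterior is unimodal and skewed, so the HPD interval has equal density at both endpoints and is the shortest 90% interval.
Solving f(1.116) = f(8.269) with F(8.269) − F(1.116) = 0.90 gives [1.116, 8.269].
For comparison, the equal-tailed interval is [1.627, 9.231]; the HPD is narrower and shifted toward the mode.

[1.116, 8.269]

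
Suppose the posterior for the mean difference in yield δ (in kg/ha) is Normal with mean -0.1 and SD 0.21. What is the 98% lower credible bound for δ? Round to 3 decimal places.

Need L with P(δ ≥ L) = 0.98: L = -0.1 − z_{0.02}·0.21.
z = 2.054; L = -0.1 − 2.054 × 0.21 = -0.531.

-0.531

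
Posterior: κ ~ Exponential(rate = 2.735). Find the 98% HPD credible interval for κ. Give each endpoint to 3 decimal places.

The exponential density is strictly decreasing on [0, ∞), so the HPD interval is anchored at 0: [0, q] with P(κ ≤ q) = 0.98.
q = −ln(1 − 0.98) / 2.735 = 3.9120 / 2.735 = 1.430.

[0.000, 1.430]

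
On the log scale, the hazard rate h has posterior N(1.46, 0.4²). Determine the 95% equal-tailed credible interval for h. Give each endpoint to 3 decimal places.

[1.966, 9.431]

On the log scale the 95% interval is 1.46 ± 1.960 × 0.4 = [0.6760, 2.2440].
Exponentiate: [e^0.6760, e^2.2440] = [1.966, 9.431].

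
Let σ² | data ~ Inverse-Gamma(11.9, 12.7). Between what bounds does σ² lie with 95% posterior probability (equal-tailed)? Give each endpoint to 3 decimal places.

[0.650, 2.072]

Inverse-Gamma(11.9, 12.7) quantiles: F⁻¹(0.025) and F⁻¹(0.975).
Equivalently, 1/σ² ~ Gamma(11.9, rate = 12.7); invert its 0.975 and 0.025 quantiles.
Posterior mean ≈ 1.165, SD ≈ 0.370; a Normal approximation gives roughly [0.439, 1.891].
Exact: lower = 0.650; upper = 2.072.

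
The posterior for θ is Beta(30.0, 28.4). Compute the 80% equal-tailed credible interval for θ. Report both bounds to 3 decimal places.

Posterior: Beta(30.0, 28.4).
Equal-tailed 80% interval: the 0.1 and 0.9 quantiles of Beta(30.0, 28.4).
Posterior mean ≈ 0.514, SD ≈ 0.065; a Normal approximation gives roughly [0.431, 0.597].
Exact: F⁻¹(0.1) = 0.430; F⁻¹(0.9) = 0.597.

[0.430, 0.597]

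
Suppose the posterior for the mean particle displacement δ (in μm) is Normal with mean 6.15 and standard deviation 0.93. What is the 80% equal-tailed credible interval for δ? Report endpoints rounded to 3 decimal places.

[4.958, 7.342]

The posterior is symmetric, so the 80% equal-tailed interval is δ = 6.15 ± z·0.93 with z = 1.282.
Half-width: 1.282 × 0.93 = 1.192.
6.15 − 1.192 = 4.958; 6.15 + 1.192 = 7.342.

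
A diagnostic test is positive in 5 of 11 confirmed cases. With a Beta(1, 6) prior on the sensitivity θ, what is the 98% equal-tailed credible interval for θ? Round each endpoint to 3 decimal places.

[0.117, 0.603]

Posterior: Beta(1+5, 6+6) = Beta(6, 12).
Equal-tailed 98% interval: the 0.01 and 0.99 quantiles of Beta(6, 12).
Posterior mean ≈ 0.333, SD ≈ 0.108; a Normal approximation gives roughly [0.082, 0.585].
Exact: F⁻¹(0.01) = 0.117; F⁻¹(0.99) = 0.603.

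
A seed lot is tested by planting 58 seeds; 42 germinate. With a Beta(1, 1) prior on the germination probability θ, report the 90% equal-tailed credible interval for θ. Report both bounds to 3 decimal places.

[0.618, 0.807]

Posterior: Beta(1+42, 1+16) = Beta(43, 17).
Equal-tailed 90% interval: the 0.05 and 0.95 quantiles of Beta(43, 17).
Posterior mean ≈ 0.717, SD ≈ 0.058; a Normal approximation gives roughly [0.622, 0.812].
Exact: F⁻¹(0.05) = 0.618; F⁻¹(0.95) = 0.807.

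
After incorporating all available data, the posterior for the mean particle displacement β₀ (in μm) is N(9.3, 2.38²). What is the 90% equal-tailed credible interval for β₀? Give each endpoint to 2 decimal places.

[5.39, 13.21]

The posterior is symmetric, so the 90% equal-tailed interval is β₀ = 9.3 ± z·2.38 with z = 1.645.
Half-width: 1.645 × 2.38 = 3.91.
9.3 − 3.91 = 5.39; 9.3 + 3.91 = 13.21.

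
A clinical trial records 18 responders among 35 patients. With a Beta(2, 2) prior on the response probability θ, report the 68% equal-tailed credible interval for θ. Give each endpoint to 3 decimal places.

Posterior: Beta(2+18, 2+17) = Beta(20, 19).
Equal-tailed 68% interval: the 0.16 and 0.84 quantiles of Beta(20, 19).
Posterior mean ≈ 0.513, SD ≈ 0.079; a Normal approximation gives roughly [0.434, 0.591].
Exact: F⁻¹(0.16) = 0.433; F⁻¹(0.84) = 0.592.

[0.433, 0.592]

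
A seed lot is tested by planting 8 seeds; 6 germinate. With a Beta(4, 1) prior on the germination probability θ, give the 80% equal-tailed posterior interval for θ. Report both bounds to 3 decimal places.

[0.614, 0.904]

Posterior: Beta(4+6, 1+2) = Beta(10, 3).
Equal-tailed 80% interval: the 0.1 and 0.9 quantiles of Beta(10, 3).
Posterior mean ≈ 0.769, SD ≈ 0.113; a Normal approximation gives roughly [0.625, 0.914].
Exact: F⁻¹(0.1) = 0.614; F⁻¹(0.9) = 0.904.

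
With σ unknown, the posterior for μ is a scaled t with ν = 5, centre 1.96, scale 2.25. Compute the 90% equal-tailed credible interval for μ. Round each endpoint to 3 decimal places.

The t_5 distribution is symmetric; the 90% interval is 1.96 ± t·2.25 with t_{0.95,5} = 2.015.
Half-width: 2.015 × 2.25 = 4.534.
1.96 − 4.534 = -2.574; 1.96 + 4.534 = 6.494.

[-2.574, 6.494]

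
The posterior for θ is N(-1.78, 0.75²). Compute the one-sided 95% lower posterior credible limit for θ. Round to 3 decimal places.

-3.014

Need L with P(θ ≥ L) = 0.95: L = -1.78 − z_{0.05}·0.75.
z = 1.645; L = -1.78 − 1.645 × 0.75 = -3.014.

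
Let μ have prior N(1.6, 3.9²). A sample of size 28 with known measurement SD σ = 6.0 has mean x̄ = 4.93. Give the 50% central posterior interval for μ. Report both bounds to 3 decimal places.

Posterior precision = 1/3.9² + 28/6.0² = 0.0657 + 0.7778 = 0.8435, so posterior SD = 1.0888.
Posterior mean = (1.6/3.9² + 28·4.93/6.0²) / 0.8435 = 4.6705.
Interval: 4.6705 ± 0.674 × 1.0888 → [3.936, 5.405].

[3.936, 5.405]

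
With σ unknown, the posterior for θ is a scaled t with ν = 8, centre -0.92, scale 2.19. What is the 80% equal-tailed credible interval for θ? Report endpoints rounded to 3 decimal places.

[-3.979, 2.139]

The t_8 distribution is symmetric; the 80% interval is -0.92 ± t·2.19 with t_{0.9,8} = 1.397.
Half-width: 1.397 × 2.19 = 3.059.
-0.92 − 3.059 = -3.979; -0.92 + 3.059 = 2.139.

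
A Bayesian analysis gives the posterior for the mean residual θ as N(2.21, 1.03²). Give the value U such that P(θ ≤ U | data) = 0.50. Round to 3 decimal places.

Need U with P(θ ≤ U) = 0.50: U = 2.21 + z_{0.5}·1.03.
z = 0.000; U = 2.21 + 0.000 × 1.03 = 2.210.

2.210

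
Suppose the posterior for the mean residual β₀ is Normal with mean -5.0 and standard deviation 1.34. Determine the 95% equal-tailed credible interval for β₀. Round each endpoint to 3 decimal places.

The posterior is symmetric, so the 95% equal-tailed interval is β₀ = -5.0 ± z·1.34 with z = 1.960.
Half-width: 1.960 × 1.34 = 2.626.
-5.0 − 2.626 = -7.626; -5.0 + 2.626 = -2.374.

[-7.626, -2.374]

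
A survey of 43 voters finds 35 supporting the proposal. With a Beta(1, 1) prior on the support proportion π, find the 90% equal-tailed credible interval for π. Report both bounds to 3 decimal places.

[0.696, 0.889]

Posterior: Beta(1+35, 1+8) = Beta(36, 9).
Equal-tailed 90% interval: the 0.05 and 0.95 quantiles of Beta(36, 9).
Posterior mean ≈ 0.800, SD ≈ 0.059; a Normal approximation gives roughly [0.703, 0.897].
Exact: F⁻¹(0.05) = 0.696; F⁻¹(0.95) = 0.889.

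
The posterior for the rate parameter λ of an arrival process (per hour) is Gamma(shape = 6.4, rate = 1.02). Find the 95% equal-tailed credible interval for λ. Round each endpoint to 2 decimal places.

Posterior: Gamma(shape 6.4, rate 1.02).
Equal-tailed 95% interval: Gamma(6.4, 1.02) quantiles at 0.025 and 0.975.
Posterior mean ≈ 6.27, SD ≈ 2.48; a Normal approximation gives roughly [1.41, 11.14].
Exact: lower = 2.40; upper = 11.99.

[2.40, 11.99]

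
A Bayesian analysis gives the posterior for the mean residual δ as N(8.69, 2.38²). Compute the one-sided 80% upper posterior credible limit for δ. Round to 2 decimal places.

10.69

Need U with P(δ ≤ U) = 0.80: U = 8.69 + z_{0.2}·2.38.
z = 0.842; U = 8.69 + 0.842 × 2.38 = 10.69.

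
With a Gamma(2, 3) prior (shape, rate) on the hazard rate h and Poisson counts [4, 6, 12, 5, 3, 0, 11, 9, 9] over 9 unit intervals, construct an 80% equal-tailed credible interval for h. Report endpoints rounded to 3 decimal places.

[4.269, 5.933]

Posterior: Gamma(2+59, 3+9) = Gamma(61, 12) (shape, rate).
Equal-tailed 80% interval: Gamma(61, 12) quantiles at 0.1 and 0.9.
Posterior mean ≈ 5.083, SD ≈ 0.651; a Normal approximation gives roughly [4.249, 5.917].
Exact: lower = 4.269; upper = 5.933.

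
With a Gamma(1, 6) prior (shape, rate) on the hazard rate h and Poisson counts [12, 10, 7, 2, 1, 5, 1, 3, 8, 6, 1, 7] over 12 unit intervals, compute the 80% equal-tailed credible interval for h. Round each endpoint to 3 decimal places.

[2.999, 4.136]

Posterior: Gamma(1+63, 6+12) = Gamma(64, 18) (shape, rate).
Equal-tailed 80% interval: Gamma(64, 18) quantiles at 0.1 and 0.9.
Posterior mean ≈ 3.556, SD ≈ 0.444; a Normal approximation gives roughly [2.986, 4.125].
Exact: lower = 2.999; upper = 4.136.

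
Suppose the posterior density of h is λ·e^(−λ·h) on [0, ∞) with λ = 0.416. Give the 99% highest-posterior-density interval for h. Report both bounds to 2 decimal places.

The exponential density is strictly decreasing on [0, ∞), so the HPD interval is anchored at 0: [0, q] with P(h ≤ q) = 0.99.
q = −ln(1 − 0.99) / 0.416 = 4.6052 / 0.416 = 11.07.

[0.00, 11.07]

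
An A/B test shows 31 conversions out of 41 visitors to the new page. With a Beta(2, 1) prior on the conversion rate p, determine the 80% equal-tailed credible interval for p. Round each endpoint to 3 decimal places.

Posterior: Beta(2+31, 1+10) = Beta(33, 11).
Equal-tailed 80% interval: the 0.1 and 0.9 quantiles of Beta(33, 11).
Posterior mean ≈ 0.750, SD ≈ 0.065; a Normal approximation gives roughly [0.667, 0.833].
Exact: F⁻¹(0.1) = 0.665; F⁻¹(0.9) = 0.830.

[0.665, 0.830]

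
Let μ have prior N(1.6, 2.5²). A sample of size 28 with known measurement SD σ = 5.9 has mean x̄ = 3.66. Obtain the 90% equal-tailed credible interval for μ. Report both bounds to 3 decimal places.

[1.643, 4.993]

Posterior precision = 1/2.5² + 28/5.9² = 0.1600 + 0.8044 = 0.9644, so posterior SD = 1.0183.
Posterior mean = (1.6/2.5² + 28·3.66/5.9²) / 0.9644 = 3.3182.
Interval: 3.3182 ± 1.645 × 1.0183 → [1.643, 4.993].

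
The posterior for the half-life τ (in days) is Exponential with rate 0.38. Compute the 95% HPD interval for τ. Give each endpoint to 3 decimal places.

The exponential density is strictly decreasing on [0, ∞), so the HPD interval is anchored at 0: [0, q] with P(τ ≤ q) = 0.95.
q = −ln(1 − 0.95) / 0.38 = 2.9957 / 0.38 = 7.884.

[0.000, 7.884]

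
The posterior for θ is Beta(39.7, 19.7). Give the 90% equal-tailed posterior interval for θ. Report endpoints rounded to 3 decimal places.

Posterior: Beta(39.7, 19.7).
Equal-tailed 90% interval: the 0.05 and 0.95 quantiles of Beta(39.7, 19.7).
Posterior mean ≈ 0.668, SD ≈ 0.061; a Normal approximation gives roughly [0.569, 0.768].
Exact: F⁻¹(0.05) = 0.565; F⁻¹(0.95) = 0.765.

[0.565, 0.765]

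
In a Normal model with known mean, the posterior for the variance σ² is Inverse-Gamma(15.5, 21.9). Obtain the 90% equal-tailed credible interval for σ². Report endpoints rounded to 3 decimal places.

[0.974, 2.272]

Inverse-Gamma(15.5, 21.9) quantiles: F⁻¹(0.05) and F⁻¹(0.95).
Equivalently, 1/σ² ~ Gamma(15.5, rate = 21.9); invert its 0.95 and 0.05 quantiles.
Posterior mean ≈ 1.510, SD ≈ 0.411; a Normal approximation gives roughly [0.834, 2.186].
Exact: lower = 0.974; upper = 2.272.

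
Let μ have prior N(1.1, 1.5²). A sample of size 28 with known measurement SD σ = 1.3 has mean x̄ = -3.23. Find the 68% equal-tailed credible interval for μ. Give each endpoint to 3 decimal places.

Posterior precision = 1/1.5² + 28/1.3² = 0.4444 + 16.5680 = 17.0125, so posterior SD = 0.2424.
Posterior mean = (1.1/1.5² + 28·-3.23/1.3²) / 17.0125 = -3.1169.
Interval: -3.1169 ± 0.994 × 0.2424 → [-3.358, -2.876].

[-3.358, -2.876]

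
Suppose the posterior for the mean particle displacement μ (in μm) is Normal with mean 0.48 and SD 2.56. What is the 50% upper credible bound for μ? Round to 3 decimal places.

Need U with P(μ ≤ U) = 0.50: U = 0.48 + z_{0.5}·2.56.
z = 0.000; U = 0.48 + 0.000 × 2.56 = 0.480.

0.480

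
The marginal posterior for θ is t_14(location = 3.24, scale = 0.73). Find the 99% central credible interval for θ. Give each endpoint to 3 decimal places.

[1.067, 5.413]

The t_14 distribution is symmetric; the 99% interval is 3.24 ± t·0.73 with t_{0.995,14} = 2.977.
Half-width: 2.977 × 0.73 = 2.173.
3.24 − 2.173 = 1.067; 3.24 + 2.173 = 5.413.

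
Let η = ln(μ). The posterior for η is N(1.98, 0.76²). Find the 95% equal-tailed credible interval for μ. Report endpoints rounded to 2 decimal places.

On the log scale the 95% interval is 1.98 ± 1.960 × 0.76 = [0.4904, 3.4696].
Exponentiate: [e^0.4904, e^3.4696] = [1.63, 32.12].

[1.63, 32.12]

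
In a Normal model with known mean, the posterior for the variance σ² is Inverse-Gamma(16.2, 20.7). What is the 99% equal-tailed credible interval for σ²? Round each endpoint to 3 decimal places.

[0.728, 2.687]

Inverse-Gamma(16.2, 20.7) quantiles: F⁻¹(0.005) and F⁻¹(0.995).
Equivalently, 1/σ² ~ Gamma(16.2, rate = 20.7); invert its 0.995 and 0.005 quantiles.
Posterior mean ≈ 1.362, SD ≈ 0.361; a Normal approximation gives roughly [0.431, 2.293].
Exact: lower = 0.728; upper = 2.687.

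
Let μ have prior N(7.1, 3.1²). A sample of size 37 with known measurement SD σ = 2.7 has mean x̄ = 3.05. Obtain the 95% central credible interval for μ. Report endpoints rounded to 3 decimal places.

Posterior precision = 1/3.1² + 37/2.7² = 0.1041 + 5.0754 = 5.1795, so posterior SD = 0.4394.
Posterior mean = (7.1/3.1² + 37·3.05/2.7²) / 5.1795 = 3.1314.
Interval: 3.1314 ± 1.960 × 0.4394 → [2.270, 3.993].

[2.270, 3.993]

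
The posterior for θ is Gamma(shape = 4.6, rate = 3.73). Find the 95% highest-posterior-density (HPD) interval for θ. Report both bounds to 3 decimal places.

[0.268, 2.371]

The posterior is unimodal and skewed, so the HPD interval has equal density at both endpoints and is the shortest 95% interval.
Solving f(0.268) = f(2.371) with F(2.371) − F(0.268) = 0.95 gives [0.268, 2.371].
For comparison, the equal-tailed interval is [0.376, 2.589]; the HPD is narrower and shifted toward the mode.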